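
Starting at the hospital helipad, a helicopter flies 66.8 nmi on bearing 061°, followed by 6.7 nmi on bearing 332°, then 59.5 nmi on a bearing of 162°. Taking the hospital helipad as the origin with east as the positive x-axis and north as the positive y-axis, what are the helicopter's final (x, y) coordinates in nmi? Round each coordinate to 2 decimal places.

(73.67, -18.29)

Leg 1 (061°, 66.8 nmi): east 66.8 sin 61° = 58.42, north 66.8 cos 61° = 32.39
Leg 2 (332°, 6.7 nmi): east 6.7 sin 332° = -3.15, north 6.7 cos 332° = 5.92
Leg 3 (162°, 59.5 nmi): east 59.5 sin 162° = 18.39, north 59.5 cos 162° = -56.59
Summing: 73.67 nmi east, -18.29 nmi north → (73.67, -18.29).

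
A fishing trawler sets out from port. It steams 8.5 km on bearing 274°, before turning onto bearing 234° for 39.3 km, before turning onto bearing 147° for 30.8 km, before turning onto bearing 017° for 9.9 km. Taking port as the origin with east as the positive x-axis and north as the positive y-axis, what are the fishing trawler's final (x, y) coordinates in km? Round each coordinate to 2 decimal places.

Leg 1 (274°, 8.5 km): east 8.5 sin 274° = -8.48, north 8.5 cos 274° = 0.59
Leg 2 (234°, 39.3 km): east 39.3 sin 234° = -31.79, north 39.3 cos 234° = -23.10
Leg 3 (147°, 30.8 km): east 30.8 sin 147° = 16.77, north 30.8 cos 147° = -25.83
Leg 4 (017°, 9.9 km): east 9.9 sin 17° = 2.89, north 9.9 cos 17° = 9.47
Summing: -20.60 km east, -38.87 km north → (-20.60, -38.87).

(-20.60, -38.87)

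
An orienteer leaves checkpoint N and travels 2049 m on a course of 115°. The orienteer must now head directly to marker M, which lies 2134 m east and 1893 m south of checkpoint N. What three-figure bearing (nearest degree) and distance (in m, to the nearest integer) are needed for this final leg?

Leg 1 (115°, 2049 m): east 2049 sin 115° = 1857.02, north 2049 cos 115° = -865.94
Current position: (1857.02, -865.94). Target: (2134, -1893). Remaining: Δeast = 276.98, Δnorth = -1027.06.
Bearing = atan2(276.98, -1027.06) mod 360° = 164.91°; distance = √((276.98)² + (-1027.06)²) = 1063.747 m.

165°, 1064 m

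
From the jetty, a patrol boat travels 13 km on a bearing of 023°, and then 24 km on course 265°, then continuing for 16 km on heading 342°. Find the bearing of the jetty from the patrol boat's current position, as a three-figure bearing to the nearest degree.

137°

Leg 1 (023°, 13 km): east 13 sin 23° = 5.08, north 13 cos 23° = 11.97
Leg 2 (265°, 24 km): east 24 sin 265° = -23.91, north 24 cos 265° = -2.09
Leg 3 (342°, 16 km): east 16 sin 342° = -4.94, north 16 cos 342° = 15.22
Net displacement: -23.77 east, 25.09 north. Direction back to start is (23.77, -25.09): bearing = atan2(23.77, -25.09) mod 360° = 136.55° ≈ 137°.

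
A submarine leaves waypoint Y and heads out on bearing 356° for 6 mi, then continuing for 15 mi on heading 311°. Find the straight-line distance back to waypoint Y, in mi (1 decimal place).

19.7 mi

Leg 1 (356°, 6 mi): east 6 sin 356° = -0.42, north 6 cos 356° = 5.99
Leg 2 (311°, 15 mi): east 15 sin 311° = -11.32, north 15 cos 311° = 9.84
Net: -11.74 east, 15.83 north. Distance = √((-11.74)² + (15.83)²) = 19.705 mi.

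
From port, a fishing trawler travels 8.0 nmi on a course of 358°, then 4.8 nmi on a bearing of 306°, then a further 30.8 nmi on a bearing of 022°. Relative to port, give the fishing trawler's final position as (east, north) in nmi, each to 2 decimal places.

(7.38, 39.37)

Leg 1 (358°, 8.0 nmi): east 8.0 sin 358° = -0.28, north 8.0 cos 358° = 8.00
Leg 2 (306°, 4.8 nmi): east 4.8 sin 306° = -3.88, north 4.8 cos 306° = 2.82
Leg 3 (022°, 30.8 nmi): east 30.8 sin 22° = 11.54, north 30.8 cos 22° = 28.56
Summing: 7.38 nmi east, 39.37 nmi north → (7.38, 39.37).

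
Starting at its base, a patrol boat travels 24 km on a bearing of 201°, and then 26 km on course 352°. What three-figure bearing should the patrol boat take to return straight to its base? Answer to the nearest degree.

Leg 1 (201°, 24 km): east 24 sin 201° = -8.60, north 24 cos 201° = -22.41
Leg 2 (352°, 26 km): east 26 sin 352° = -3.62, north 26 cos 352° = 25.75
Net displacement: -12.22 east, 3.34 north. Direction back to start is (12.22, -3.34): bearing = atan2(12.22, -3.34) mod 360° = 105.29° ≈ 105°.

105°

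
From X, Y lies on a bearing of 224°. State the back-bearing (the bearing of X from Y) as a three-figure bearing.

044°

Back-bearing = 224° − 180° = 044°.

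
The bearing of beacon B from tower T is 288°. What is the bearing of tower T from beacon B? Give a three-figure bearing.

Back-bearing = 288° − 180° = 108°.

108°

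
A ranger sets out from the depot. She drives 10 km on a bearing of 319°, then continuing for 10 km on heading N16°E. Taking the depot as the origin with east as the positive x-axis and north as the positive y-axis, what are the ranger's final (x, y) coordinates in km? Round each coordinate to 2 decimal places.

Leg 1 (319°, 10 km): east 10 sin 319° = -6.56, north 10 cos 319° = 7.55
Leg 2 (N16°E, 10 km): east 10 sin 16° = 2.76, north 10 cos 16° = 9.61
Summing: -3.80 km east, 17.16 km north → (-3.80, 17.16).

(-3.80, 17.16)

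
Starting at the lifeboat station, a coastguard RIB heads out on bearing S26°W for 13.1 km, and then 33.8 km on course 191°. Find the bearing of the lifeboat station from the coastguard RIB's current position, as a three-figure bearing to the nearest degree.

015°

Leg 1 (S26°W, 13.1 km): east 13.1 sin 206° = -5.74, north 13.1 cos 206° = -11.77
Leg 2 (191°, 33.8 km): east 33.8 sin 191° = -6.45, north 33.8 cos 191° = -33.18
Net displacement: -12.19 east, -44.95 north. Direction back to start is (12.19, 44.95): bearing = atan2(12.19, 44.95) mod 360° = 15.17° ≈ 015°.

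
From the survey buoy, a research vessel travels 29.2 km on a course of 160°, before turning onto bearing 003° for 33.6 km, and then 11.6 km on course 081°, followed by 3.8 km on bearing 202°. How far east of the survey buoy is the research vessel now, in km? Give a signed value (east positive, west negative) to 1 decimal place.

21.8 km

Leg 1 (160°, 29.2 km): east 29.2 sin 160° = 9.99, north 29.2 cos 160° = -27.44
Leg 2 (003°, 33.6 km): east 33.6 sin 3° = 1.76, north 33.6 cos 3° = 33.55
Leg 3 (081°, 11.6 km): east 11.6 sin 81° = 11.46, north 11.6 cos 81° = 1.81
Leg 4 (202°, 3.8 km): east 3.8 sin 202° = -1.42, north 3.8 cos 202° = -3.52
Net east component: 21.78 km.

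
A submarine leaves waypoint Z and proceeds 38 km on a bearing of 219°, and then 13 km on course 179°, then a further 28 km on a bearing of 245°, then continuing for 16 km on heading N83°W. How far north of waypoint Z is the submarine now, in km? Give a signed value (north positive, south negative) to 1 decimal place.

-52.4 km

Leg 1 (219°, 38 km): east 38 sin 219° = -23.91, north 38 cos 219° = -29.53
Leg 2 (179°, 13 km): east 13 sin 179° = 0.23, north 13 cos 179° = -13.00
Leg 3 (245°, 28 km): east 28 sin 245° = -25.38, north 28 cos 245° = -11.83
Leg 4 (N83°W, 16 km): east 16 sin 277° = -15.88, north 16 cos 277° = 1.95
Net north component: -52.41 km.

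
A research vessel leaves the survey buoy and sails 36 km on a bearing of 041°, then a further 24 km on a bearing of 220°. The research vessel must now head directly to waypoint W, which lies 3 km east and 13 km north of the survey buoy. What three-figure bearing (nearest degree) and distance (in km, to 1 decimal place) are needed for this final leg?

Leg 1 (041°, 36 km): east 36 sin 41° = 23.62, north 36 cos 41° = 27.17
Leg 2 (220°, 24 km): east 24 sin 220° = -15.43, north 24 cos 220° = -18.39
Current position: (8.19, 8.78). Target: (3, 13). Remaining: Δeast = -5.19, Δnorth = 4.22.
Bearing = atan2(-5.19, 4.22) mod 360° = 309.08°; distance = √((-5.19)² + (4.22)²) = 6.687 km.

309°, 6.7 km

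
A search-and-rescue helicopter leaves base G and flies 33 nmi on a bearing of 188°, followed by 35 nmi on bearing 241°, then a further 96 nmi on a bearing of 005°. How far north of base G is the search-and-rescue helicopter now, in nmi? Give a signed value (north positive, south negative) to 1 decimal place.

Leg 1 (188°, 33 nmi): east 33 sin 188° = -4.59, north 33 cos 188° = -32.68
Leg 2 (241°, 35 nmi): east 35 sin 241° = -30.61, north 35 cos 241° = -16.97
Leg 3 (005°, 96 nmi): east 96 sin 5° = 8.37, north 96 cos 5° = 95.63
Net north component: 45.99 nmi.

46.0 nmi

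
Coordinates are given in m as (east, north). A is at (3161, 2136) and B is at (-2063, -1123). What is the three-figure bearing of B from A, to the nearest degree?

Δeast = -2063 − 3161 = -5224.00; Δnorth = -1123 − 2136 = -3259.00.
Bearing = atan2(Δeast, Δnorth) mod 360° = 238.04° ≈ 238°.

238°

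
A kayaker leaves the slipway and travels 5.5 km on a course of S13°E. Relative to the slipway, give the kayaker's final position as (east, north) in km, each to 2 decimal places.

(1.24, -5.36)

Leg 1 (S13°E, 5.5 km): east 5.5 sin 167° = 1.24, north 5.5 cos 167° = -5.36
Summing: 1.24 km east, -5.36 km north → (1.24, -5.36).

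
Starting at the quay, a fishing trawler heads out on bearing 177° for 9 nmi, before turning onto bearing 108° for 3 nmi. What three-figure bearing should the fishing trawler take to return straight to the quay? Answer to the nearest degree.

Leg 1 (177°, 9 nmi): east 9 sin 177° = 0.47, north 9 cos 177° = -8.99
Leg 2 (108°, 3 nmi): east 3 sin 108° = 2.85, north 3 cos 108° = -0.93
Net displacement: 3.32 east, -9.91 north. Direction back to start is (-3.32, 9.91): bearing = atan2(-3.32, 9.91) mod 360° = 341.46° ≈ 341°.

341°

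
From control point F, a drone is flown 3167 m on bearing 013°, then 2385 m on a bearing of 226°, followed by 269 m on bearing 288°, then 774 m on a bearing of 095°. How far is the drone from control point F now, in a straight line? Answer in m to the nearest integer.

Leg 1 (013°, 3167 m): east 3167 sin 13° = 712.42, north 3167 cos 13° = 3085.83
Leg 2 (226°, 2385 m): east 2385 sin 226° = -1715.63, north 2385 cos 226° = -1656.76
Leg 3 (288°, 269 m): east 269 sin 288° = -255.83, north 269 cos 288° = 83.13
Leg 4 (095°, 774 m): east 774 sin 95° = 771.05, north 774 cos 95° = -67.46
Net: -487.98 east, 1444.74 north. Distance = √((-487.98)² + (1444.74)²) = 1524.924 m.

1525 m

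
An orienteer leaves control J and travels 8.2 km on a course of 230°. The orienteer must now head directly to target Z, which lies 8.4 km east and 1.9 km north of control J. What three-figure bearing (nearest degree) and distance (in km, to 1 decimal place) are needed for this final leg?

064°, 16.3 km

Leg 1 (230°, 8.2 km): east 8.2 sin 230° = -6.28, north 8.2 cos 230° = -5.27
Current position: (-6.28, -5.27). Target: (8.4, 1.9). Remaining: Δeast = 14.68, Δnorth = 7.17.
Bearing = atan2(14.68, 7.17) mod 360° = 63.97°; distance = √((14.68)² + (7.17)²) = 16.339 km.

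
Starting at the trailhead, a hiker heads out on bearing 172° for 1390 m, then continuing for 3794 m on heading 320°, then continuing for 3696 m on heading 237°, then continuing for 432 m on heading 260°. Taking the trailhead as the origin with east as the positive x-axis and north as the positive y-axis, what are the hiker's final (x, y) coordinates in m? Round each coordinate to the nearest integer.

Leg 1 (172°, 1390 m): east 1390 sin 172° = 193.45, north 1390 cos 172° = -1376.47
Leg 2 (320°, 3794 m): east 3794 sin 320° = -2438.74, north 3794 cos 320° = 2906.37
Leg 3 (237°, 3696 m): east 3696 sin 237° = -3099.73, north 3696 cos 237° = -2012.99
Leg 4 (260°, 432 m): east 432 sin 260° = -425.44, north 432 cos 260° = -75.02
Summing: -5770.45 m east, -558.10 m north → (-5770, -558).

(-5770, -558)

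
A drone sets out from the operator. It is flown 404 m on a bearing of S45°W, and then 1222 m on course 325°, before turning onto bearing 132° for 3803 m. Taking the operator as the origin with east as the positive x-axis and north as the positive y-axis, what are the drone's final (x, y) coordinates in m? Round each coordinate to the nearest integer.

Leg 1 (S45°W, 404 m): east 404 sin 225° = -285.67, north 404 cos 225° = -285.67
Leg 2 (325°, 1222 m): east 1222 sin 325° = -700.91, north 1222 cos 325° = 1001.00
Leg 3 (132°, 3803 m): east 3803 sin 132° = 2826.18, north 3803 cos 132° = -2544.70
Summing: 1839.60 m east, -1829.37 m north → (1840, -1829).

(1840, -1829)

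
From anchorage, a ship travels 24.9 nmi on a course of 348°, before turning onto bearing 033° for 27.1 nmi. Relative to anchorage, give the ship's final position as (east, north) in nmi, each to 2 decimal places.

Leg 1 (348°, 24.9 nmi): east 24.9 sin 348° = -5.18, north 24.9 cos 348° = 24.36
Leg 2 (033°, 27.1 nmi): east 27.1 sin 33° = 14.76, north 27.1 cos 33° = 22.73
Summing: 9.58 nmi east, 47.08 nmi north → (9.58, 47.08).

(9.58, 47.08)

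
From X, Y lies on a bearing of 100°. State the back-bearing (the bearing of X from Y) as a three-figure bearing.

Back-bearing = 100° + 180° = 280°.

280°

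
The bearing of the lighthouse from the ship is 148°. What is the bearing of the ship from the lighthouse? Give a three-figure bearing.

328°

Back-bearing = 148° + 180° = 328°.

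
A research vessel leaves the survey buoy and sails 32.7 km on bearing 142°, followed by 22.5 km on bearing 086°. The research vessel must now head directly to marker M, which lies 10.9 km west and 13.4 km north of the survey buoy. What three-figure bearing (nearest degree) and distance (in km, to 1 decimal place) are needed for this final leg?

Leg 1 (142°, 32.7 km): east 32.7 sin 142° = 20.13, north 32.7 cos 142° = -25.77
Leg 2 (086°, 22.5 km): east 22.5 sin 86° = 22.45, north 22.5 cos 86° = 1.57
Current position: (42.58, -24.20). Target: (-10.9, 13.4). Remaining: Δeast = -53.48, Δnorth = 37.60.
Bearing = atan2(-53.48, 37.60) mod 360° = 305.11°; distance = √((-53.48)² + (37.60)²) = 65.372 km.

305°, 65.4 km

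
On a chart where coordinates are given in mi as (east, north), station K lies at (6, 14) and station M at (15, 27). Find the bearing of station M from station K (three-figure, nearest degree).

035°

Δeast = 15 − 6 = 9.00; Δnorth = 27 − 14 = 13.00.
Bearing = atan2(Δeast, Δnorth) mod 360° = 34.70° ≈ 035°.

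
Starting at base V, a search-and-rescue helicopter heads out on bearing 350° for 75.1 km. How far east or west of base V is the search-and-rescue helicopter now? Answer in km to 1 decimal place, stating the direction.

13.0 km west

Leg 1 (350°, 75.1 km): east 75.1 sin 350° = -13.04, north 75.1 cos 350° = 73.96
Net east component: -13.04 km.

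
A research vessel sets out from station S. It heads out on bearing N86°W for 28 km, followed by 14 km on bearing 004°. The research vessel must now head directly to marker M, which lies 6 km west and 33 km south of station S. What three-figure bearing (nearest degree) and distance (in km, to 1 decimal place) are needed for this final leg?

157°, 53.2 km

Leg 1 (N86°W, 28 km): east 28 sin 274° = -27.93, north 28 cos 274° = 1.95
Leg 2 (004°, 14 km): east 14 sin 4° = 0.98, north 14 cos 4° = 13.97
Current position: (-26.96, 15.92). Target: (-6, -33). Remaining: Δeast = 20.96, Δnorth = -48.92.
Bearing = atan2(20.96, -48.92) mod 360° = 156.81°; distance = √((20.96)² + (-48.92)²) = 53.218 km.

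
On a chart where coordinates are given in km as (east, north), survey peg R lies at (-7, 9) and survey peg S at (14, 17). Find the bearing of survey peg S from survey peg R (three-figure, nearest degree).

069°

Δeast = 14 − -7 = 21.00; Δnorth = 17 − 9 = 8.00.
Bearing = atan2(Δeast, Δnorth) mod 360° = 69.15° ≈ 069°.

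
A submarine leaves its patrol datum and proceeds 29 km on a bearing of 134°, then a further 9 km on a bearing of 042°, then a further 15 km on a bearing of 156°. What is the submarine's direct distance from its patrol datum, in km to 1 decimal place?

42.7 km

Leg 1 (134°, 29 km): east 29 sin 134° = 20.86, north 29 cos 134° = -20.15
Leg 2 (042°, 9 km): east 9 sin 42° = 6.02, north 9 cos 42° = 6.69
Leg 3 (156°, 15 km): east 15 sin 156° = 6.10, north 15 cos 156° = -13.70
Net: 32.98 east, -27.16 north. Distance = √((32.98)² + (-27.16)²) = 42.727 km.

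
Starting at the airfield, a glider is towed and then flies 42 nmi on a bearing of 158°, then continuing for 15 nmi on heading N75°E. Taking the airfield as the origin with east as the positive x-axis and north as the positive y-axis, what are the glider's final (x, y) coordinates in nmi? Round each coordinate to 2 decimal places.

Leg 1 (158°, 42 nmi): east 42 sin 158° = 15.73, north 42 cos 158° = -38.94
Leg 2 (N75°E, 15 nmi): east 15 sin 75° = 14.49, north 15 cos 75° = 3.88
Summing: 30.22 nmi east, -35.06 nmi north → (30.22, -35.06).

(30.22, -35.06)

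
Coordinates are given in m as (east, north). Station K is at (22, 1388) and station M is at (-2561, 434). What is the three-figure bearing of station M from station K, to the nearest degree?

250°

Δeast = -2561 − 22 = -2583.00; Δnorth = 434 − 1388 = -954.00.
Bearing = atan2(Δeast, Δnorth) mod 360° = 249.73° ≈ 250°.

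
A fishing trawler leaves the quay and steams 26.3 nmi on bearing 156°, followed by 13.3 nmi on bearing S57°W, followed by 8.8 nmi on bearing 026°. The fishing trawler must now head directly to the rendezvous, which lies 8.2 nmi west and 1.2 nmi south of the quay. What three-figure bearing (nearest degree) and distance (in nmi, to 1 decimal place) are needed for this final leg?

Leg 1 (156°, 26.3 nmi): east 26.3 sin 156° = 10.70, north 26.3 cos 156° = -24.03
Leg 2 (S57°W, 13.3 nmi): east 13.3 sin 237° = -11.15, north 13.3 cos 237° = -7.24
Leg 3 (026°, 8.8 nmi): east 8.8 sin 26° = 3.86, north 8.8 cos 26° = 7.91
Current position: (3.40, -23.36). Target: (-8.2, -1.2). Remaining: Δeast = -11.60, Δnorth = 22.16.
Bearing = atan2(-11.60, 22.16) mod 360° = 332.37°; distance = √((-11.60)² + (22.16)²) = 25.013 nmi.

332°, 25.0 nmi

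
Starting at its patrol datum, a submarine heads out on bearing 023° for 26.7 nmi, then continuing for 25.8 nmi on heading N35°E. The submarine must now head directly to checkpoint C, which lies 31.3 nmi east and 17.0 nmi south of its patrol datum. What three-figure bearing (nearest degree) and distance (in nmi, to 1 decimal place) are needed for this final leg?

Leg 1 (023°, 26.7 nmi): east 26.7 sin 23° = 10.43, north 26.7 cos 23° = 24.58
Leg 2 (N35°E, 25.8 nmi): east 25.8 sin 35° = 14.80, north 25.8 cos 35° = 21.13
Current position: (25.23, 45.71). Target: (31.3, -17.0). Remaining: Δeast = 6.07, Δnorth = -62.71.
Bearing = atan2(6.07, -62.71) mod 360° = 174.47°; distance = √((6.07)² + (-62.71)²) = 63.005 nmi.

174°, 63.0 nmi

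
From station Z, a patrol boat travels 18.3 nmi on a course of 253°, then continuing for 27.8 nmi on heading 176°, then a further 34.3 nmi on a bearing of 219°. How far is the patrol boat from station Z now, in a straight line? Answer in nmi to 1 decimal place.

70.3 nmi

Leg 1 (253°, 18.3 nmi): east 18.3 sin 253° = -17.50, north 18.3 cos 253° = -5.35
Leg 2 (176°, 27.8 nmi): east 27.8 sin 176° = 1.94, north 27.8 cos 176° = -27.73
Leg 3 (219°, 34.3 nmi): east 34.3 sin 219° = -21.59, north 34.3 cos 219° = -26.66
Net: -37.15 east, -59.74 north. Distance = √((-37.15)² + (-59.74)²) = 70.346 nmi.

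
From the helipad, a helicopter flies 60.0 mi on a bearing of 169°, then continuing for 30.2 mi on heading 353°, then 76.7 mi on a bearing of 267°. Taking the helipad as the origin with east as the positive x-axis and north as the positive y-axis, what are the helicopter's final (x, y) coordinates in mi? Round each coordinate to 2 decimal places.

Leg 1 (169°, 60.0 mi): east 60.0 sin 169° = 11.45, north 60.0 cos 169° = -58.90
Leg 2 (353°, 30.2 mi): east 30.2 sin 353° = -3.68, north 30.2 cos 353° = 29.97
Leg 3 (267°, 76.7 mi): east 76.7 sin 267° = -76.59, north 76.7 cos 267° = -4.01
Summing: -68.83 mi east, -32.94 mi north → (-68.83, -32.94).

(-68.83, -32.94)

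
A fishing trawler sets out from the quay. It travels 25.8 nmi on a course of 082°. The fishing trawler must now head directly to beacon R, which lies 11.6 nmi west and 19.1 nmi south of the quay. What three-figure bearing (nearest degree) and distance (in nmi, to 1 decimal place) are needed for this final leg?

Leg 1 (082°, 25.8 nmi): east 25.8 sin 82° = 25.55, north 25.8 cos 82° = 3.59
Current position: (25.55, 3.59). Target: (-11.6, -19.1). Remaining: Δeast = -37.15, Δnorth = -22.69.
Bearing = atan2(-37.15, -22.69) mod 360° = 238.58°; distance = √((-37.15)² + (-22.69)²) = 43.531 nmi.

239°, 43.5 nmi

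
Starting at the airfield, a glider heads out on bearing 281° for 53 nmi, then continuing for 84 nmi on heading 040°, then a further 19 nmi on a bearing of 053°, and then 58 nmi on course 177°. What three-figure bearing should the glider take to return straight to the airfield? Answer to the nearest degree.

Leg 1 (281°, 53 nmi): east 53 sin 281° = -52.03, north 53 cos 281° = 10.11
Leg 2 (040°, 84 nmi): east 84 sin 40° = 53.99, north 84 cos 40° = 64.35
Leg 3 (053°, 19 nmi): east 19 sin 53° = 15.17, north 19 cos 53° = 11.43
Leg 4 (177°, 58 nmi): east 58 sin 177° = 3.04, north 58 cos 177° = -57.92
Net displacement: 20.18 east, 27.97 north. Direction back to start is (-20.18, -27.97): bearing = atan2(-20.18, -27.97) mod 360° = 215.80° ≈ 216°.

216°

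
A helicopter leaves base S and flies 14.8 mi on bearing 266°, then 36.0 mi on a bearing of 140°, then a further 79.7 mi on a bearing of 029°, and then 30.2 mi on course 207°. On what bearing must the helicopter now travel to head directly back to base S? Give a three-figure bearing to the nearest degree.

Leg 1 (266°, 14.8 mi): east 14.8 sin 266° = -14.76, north 14.8 cos 266° = -1.03
Leg 2 (140°, 36.0 mi): east 36.0 sin 140° = 23.14, north 36.0 cos 140° = -27.58
Leg 3 (029°, 79.7 mi): east 79.7 sin 29° = 38.64, north 79.7 cos 29° = 69.71
Leg 4 (207°, 30.2 mi): east 30.2 sin 207° = -13.71, north 30.2 cos 207° = -26.91
Net displacement: 33.31 east, 14.19 north. Direction back to start is (-33.31, -14.19): bearing = atan2(-33.31, -14.19) mod 360° = 246.92° ≈ 247°.

247°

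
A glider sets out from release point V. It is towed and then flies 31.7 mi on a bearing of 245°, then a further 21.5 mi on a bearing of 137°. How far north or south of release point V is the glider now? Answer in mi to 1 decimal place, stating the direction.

Leg 1 (245°, 31.7 mi): east 31.7 sin 245° = -28.73, north 31.7 cos 245° = -13.40
Leg 2 (137°, 21.5 mi): east 21.5 sin 137° = 14.66, north 21.5 cos 137° = -15.72
Net north component: -29.12 mi.

29.1 mi south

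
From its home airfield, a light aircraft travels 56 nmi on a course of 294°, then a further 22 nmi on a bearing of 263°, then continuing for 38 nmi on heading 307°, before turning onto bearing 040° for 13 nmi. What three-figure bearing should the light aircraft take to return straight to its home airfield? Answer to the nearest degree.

119°

Leg 1 (294°, 56 nmi): east 56 sin 294° = -51.16, north 56 cos 294° = 22.78
Leg 2 (263°, 22 nmi): east 22 sin 263° = -21.84, north 22 cos 263° = -2.68
Leg 3 (307°, 38 nmi): east 38 sin 307° = -30.35, north 38 cos 307° = 22.87
Leg 4 (040°, 13 nmi): east 13 sin 40° = 8.36, north 13 cos 40° = 9.96
Net displacement: -94.99 east, 52.92 north. Direction back to start is (94.99, -52.92): bearing = atan2(94.99, -52.92) mod 360° = 119.13° ≈ 119°.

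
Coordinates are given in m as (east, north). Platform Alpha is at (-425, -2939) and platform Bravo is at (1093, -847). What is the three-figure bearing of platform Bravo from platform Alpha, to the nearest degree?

036°

Δeast = 1093 − -425 = 1518.00; Δnorth = -847 − -2939 = 2092.00.
Bearing = atan2(Δeast, Δnorth) mod 360° = 35.97° ≈ 036°.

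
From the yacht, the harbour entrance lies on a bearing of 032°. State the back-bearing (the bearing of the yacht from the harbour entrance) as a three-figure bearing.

212°

Back-bearing = 032° + 180° = 212°.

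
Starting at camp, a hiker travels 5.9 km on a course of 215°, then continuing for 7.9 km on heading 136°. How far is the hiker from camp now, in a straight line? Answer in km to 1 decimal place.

Leg 1 (215°, 5.9 km): east 5.9 sin 215° = -3.38, north 5.9 cos 215° = -4.83
Leg 2 (136°, 7.9 km): east 7.9 sin 136° = 5.49, north 7.9 cos 136° = -5.68
Net: 2.10 east, -10.52 north. Distance = √((2.10)² + (-10.52)²) = 10.724 km.

10.7 km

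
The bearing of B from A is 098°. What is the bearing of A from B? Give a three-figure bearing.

278°

Back-bearing = 098° + 180° = 278°.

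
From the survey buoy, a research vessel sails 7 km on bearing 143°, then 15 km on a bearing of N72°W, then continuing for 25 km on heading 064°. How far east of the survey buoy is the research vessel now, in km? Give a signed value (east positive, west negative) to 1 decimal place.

12.4 km

Leg 1 (143°, 7 km): east 7 sin 143° = 4.21, north 7 cos 143° = -5.59
Leg 2 (N72°W, 15 km): east 15 sin 288° = -14.27, north 15 cos 288° = 4.64
Leg 3 (064°, 25 km): east 25 sin 64° = 22.47, north 25 cos 64° = 10.96
Net east component: 12.42 km.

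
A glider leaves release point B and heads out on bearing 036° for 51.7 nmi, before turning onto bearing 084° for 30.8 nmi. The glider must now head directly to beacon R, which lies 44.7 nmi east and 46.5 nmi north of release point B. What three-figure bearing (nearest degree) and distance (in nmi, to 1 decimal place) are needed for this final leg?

Leg 1 (036°, 51.7 nmi): east 51.7 sin 36° = 30.39, north 51.7 cos 36° = 41.83
Leg 2 (084°, 30.8 nmi): east 30.8 sin 84° = 30.63, north 30.8 cos 84° = 3.22
Current position: (61.02, 45.05). Target: (44.7, 46.5). Remaining: Δeast = -16.32, Δnorth = 1.45.
Bearing = atan2(-16.32, 1.45) mod 360° = 275.09°; distance = √((-16.32)² + (1.45)²) = 16.384 nmi.

275°, 16.4 nmi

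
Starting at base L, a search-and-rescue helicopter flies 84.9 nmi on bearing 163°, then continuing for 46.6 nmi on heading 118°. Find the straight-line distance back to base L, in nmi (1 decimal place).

122.4 nmi

Leg 1 (163°, 84.9 nmi): east 84.9 sin 163° = 24.82, north 84.9 cos 163° = -81.19
Leg 2 (118°, 46.6 nmi): east 46.6 sin 118° = 41.15, north 46.6 cos 118° = -21.88
Net: 65.97 east, -103.07 north. Distance = √((65.97)² + (-103.07)²) = 122.371 nmi.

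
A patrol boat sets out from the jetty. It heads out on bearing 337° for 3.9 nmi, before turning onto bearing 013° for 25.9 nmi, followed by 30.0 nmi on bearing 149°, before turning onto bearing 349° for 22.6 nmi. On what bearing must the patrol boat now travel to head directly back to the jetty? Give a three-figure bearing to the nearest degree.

211°

Leg 1 (337°, 3.9 nmi): east 3.9 sin 337° = -1.52, north 3.9 cos 337° = 3.59
Leg 2 (013°, 25.9 nmi): east 25.9 sin 13° = 5.83, north 25.9 cos 13° = 25.24
Leg 3 (149°, 30.0 nmi): east 30.0 sin 149° = 15.45, north 30.0 cos 149° = -25.72
Leg 4 (349°, 22.6 nmi): east 22.6 sin 349° = -4.31, north 22.6 cos 349° = 22.18
Net displacement: 15.44 east, 25.30 north. Direction back to start is (-15.44, -25.30): bearing = atan2(-15.44, -25.30) mod 360° = 211.40° ≈ 211°.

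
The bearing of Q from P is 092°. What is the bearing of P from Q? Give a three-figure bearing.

272°

Back-bearing = 092° + 180° = 272°.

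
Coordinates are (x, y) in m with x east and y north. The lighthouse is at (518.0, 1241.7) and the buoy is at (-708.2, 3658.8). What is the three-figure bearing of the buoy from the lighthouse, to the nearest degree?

333°

Δeast = -708.2 − 518.0 = -1226.20; Δnorth = 3658.8 − 1241.7 = 2417.10.
Bearing = atan2(Δeast, Δnorth) mod 360° = 333.10° ≈ 333°.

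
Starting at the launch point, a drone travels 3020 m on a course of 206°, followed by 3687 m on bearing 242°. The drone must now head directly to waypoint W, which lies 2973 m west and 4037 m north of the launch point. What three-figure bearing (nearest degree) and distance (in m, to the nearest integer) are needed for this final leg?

Leg 1 (206°, 3020 m): east 3020 sin 206° = -1323.88, north 3020 cos 206° = -2714.36
Leg 2 (242°, 3687 m): east 3687 sin 242° = -3255.43, north 3687 cos 242° = -1730.94
Current position: (-4579.31, -4445.30). Target: (-2973, 4037). Remaining: Δeast = 1606.31, Δnorth = 8482.30.
Bearing = atan2(1606.31, 8482.30) mod 360° = 10.72°; distance = √((1606.31)² + (8482.30)²) = 8633.055 m.

011°, 8633 m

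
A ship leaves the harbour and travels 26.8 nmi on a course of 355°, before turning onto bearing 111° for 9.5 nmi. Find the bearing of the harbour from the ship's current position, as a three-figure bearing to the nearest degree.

196°

Leg 1 (355°, 26.8 nmi): east 26.8 sin 355° = -2.34, north 26.8 cos 355° = 26.70
Leg 2 (111°, 9.5 nmi): east 9.5 sin 111° = 8.87, north 9.5 cos 111° = -3.40
Net displacement: 6.53 east, 23.29 north. Direction back to start is (-6.53, -23.29): bearing = atan2(-6.53, -23.29) mod 360° = 195.67° ≈ 196°.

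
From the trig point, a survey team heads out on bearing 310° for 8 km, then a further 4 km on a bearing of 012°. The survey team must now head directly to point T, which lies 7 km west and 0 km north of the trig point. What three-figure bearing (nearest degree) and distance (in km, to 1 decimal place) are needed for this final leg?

191°, 9.2 km

Leg 1 (310°, 8 km): east 8 sin 310° = -6.13, north 8 cos 310° = 5.14
Leg 2 (012°, 4 km): east 4 sin 12° = 0.83, north 4 cos 12° = 3.91
Current position: (-5.30, 9.05). Target: (-7, 0). Remaining: Δeast = -1.70, Δnorth = -9.05.
Bearing = atan2(-1.70, -9.05) mod 360° = 190.65°; distance = √((-1.70)² + (-9.05)²) = 9.214 km.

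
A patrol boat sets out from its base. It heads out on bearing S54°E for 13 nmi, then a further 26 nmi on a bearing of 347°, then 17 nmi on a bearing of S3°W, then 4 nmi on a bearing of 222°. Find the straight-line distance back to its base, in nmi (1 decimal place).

Leg 1 (S54°E, 13 nmi): east 13 sin 126° = 10.52, north 13 cos 126° = -7.64
Leg 2 (347°, 26 nmi): east 26 sin 347° = -5.85, north 26 cos 347° = 25.33
Leg 3 (S3°W, 17 nmi): east 17 sin 183° = -0.89, north 17 cos 183° = -16.98
Leg 4 (222°, 4 nmi): east 4 sin 222° = -2.68, north 4 cos 222° = -2.97
Net: 1.10 east, -2.26 north. Distance = √((1.10)² + (-2.26)²) = 2.512 nmi.

2.5 nmi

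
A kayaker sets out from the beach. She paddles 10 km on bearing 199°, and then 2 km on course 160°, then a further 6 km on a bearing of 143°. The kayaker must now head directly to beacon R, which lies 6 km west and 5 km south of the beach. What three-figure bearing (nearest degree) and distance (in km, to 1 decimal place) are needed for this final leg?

Leg 1 (199°, 10 km): east 10 sin 199° = -3.26, north 10 cos 199° = -9.46
Leg 2 (160°, 2 km): east 2 sin 160° = 0.68, north 2 cos 160° = -1.88
Leg 3 (143°, 6 km): east 6 sin 143° = 3.61, north 6 cos 143° = -4.79
Current position: (1.04, -16.13). Target: (-6, -5). Remaining: Δeast = -7.04, Δnorth = 11.13.
Bearing = atan2(-7.04, 11.13) mod 360° = 327.68°; distance = √((-7.04)² + (11.13)²) = 13.166 km.

328°, 13.2 km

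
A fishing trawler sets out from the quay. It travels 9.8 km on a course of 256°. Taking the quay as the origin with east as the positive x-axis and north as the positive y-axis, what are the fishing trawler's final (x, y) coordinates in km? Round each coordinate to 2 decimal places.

Leg 1 (256°, 9.8 km): east 9.8 sin 256° = -9.51, north 9.8 cos 256° = -2.37
Summing: -9.51 km east, -2.37 km north → (-9.51, -2.37).

(-9.51, -2.37)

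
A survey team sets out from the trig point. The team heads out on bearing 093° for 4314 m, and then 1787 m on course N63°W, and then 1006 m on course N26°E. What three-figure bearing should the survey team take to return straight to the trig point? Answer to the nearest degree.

245°

Leg 1 (093°, 4314 m): east 4314 sin 93° = 4308.09, north 4314 cos 93° = -225.78
Leg 2 (N63°W, 1787 m): east 1787 sin 297° = -1592.23, north 1787 cos 297° = 811.28
Leg 3 (N26°E, 1006 m): east 1006 sin 26° = 441.00, north 1006 cos 26° = 904.19
Net displacement: 3156.86 east, 1489.69 north. Direction back to start is (-3156.86, -1489.69): bearing = atan2(-3156.86, -1489.69) mod 360° = 244.74° ≈ 245°.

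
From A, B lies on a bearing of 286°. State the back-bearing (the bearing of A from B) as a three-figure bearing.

Back-bearing = 286° − 180° = 106°.

106°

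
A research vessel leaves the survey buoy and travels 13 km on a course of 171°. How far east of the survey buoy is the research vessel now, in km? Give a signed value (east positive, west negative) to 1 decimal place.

Leg 1 (171°, 13 km): east 13 sin 171° = 2.03, north 13 cos 171° = -12.84
Net east component: 2.03 km.

2.0 km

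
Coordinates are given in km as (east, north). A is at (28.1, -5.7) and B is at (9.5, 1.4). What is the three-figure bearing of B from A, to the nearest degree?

291°

Δeast = 9.5 − 28.1 = -18.60; Δnorth = 1.4 − -5.7 = 7.10.
Bearing = atan2(Δeast, Δnorth) mod 360° = 290.89° ≈ 291°.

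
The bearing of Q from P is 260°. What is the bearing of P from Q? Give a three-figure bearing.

Back-bearing = 260° − 180° = 080°.

080°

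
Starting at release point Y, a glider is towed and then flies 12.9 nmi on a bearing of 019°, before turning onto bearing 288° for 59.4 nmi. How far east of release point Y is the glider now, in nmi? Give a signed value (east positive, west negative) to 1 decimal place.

Leg 1 (019°, 12.9 nmi): east 12.9 sin 19° = 4.20, north 12.9 cos 19° = 12.20
Leg 2 (288°, 59.4 nmi): east 59.4 sin 288° = -56.49, north 59.4 cos 288° = 18.36
Net east component: -52.29 nmi.

-52.3 nmi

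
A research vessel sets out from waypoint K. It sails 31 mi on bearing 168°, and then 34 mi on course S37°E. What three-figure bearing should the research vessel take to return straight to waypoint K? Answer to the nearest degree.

335°

Leg 1 (168°, 31 mi): east 31 sin 168° = 6.45, north 31 cos 168° = -30.32
Leg 2 (S37°E, 34 mi): east 34 sin 143° = 20.46, north 34 cos 143° = -27.15
Net displacement: 26.91 east, -57.48 north. Direction back to start is (-26.91, 57.48): bearing = atan2(-26.91, 57.48) mod 360° = 334.91° ≈ 335°.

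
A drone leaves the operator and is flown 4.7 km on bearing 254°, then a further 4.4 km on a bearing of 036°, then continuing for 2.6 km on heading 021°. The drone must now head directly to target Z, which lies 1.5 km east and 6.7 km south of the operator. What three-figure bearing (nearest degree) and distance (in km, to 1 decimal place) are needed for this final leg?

168°, 11.7 km

Leg 1 (254°, 4.7 km): east 4.7 sin 254° = -4.52, north 4.7 cos 254° = -1.30
Leg 2 (036°, 4.4 km): east 4.4 sin 36° = 2.59, north 4.4 cos 36° = 3.56
Leg 3 (021°, 2.6 km): east 2.6 sin 21° = 0.93, north 2.6 cos 21° = 2.43
Current position: (-1.00, 4.69). Target: (1.5, -6.7). Remaining: Δeast = 2.50, Δnorth = -11.39.
Bearing = atan2(2.50, -11.39) mod 360° = 167.62°; distance = √((2.50)² + (-11.39)²) = 11.663 km.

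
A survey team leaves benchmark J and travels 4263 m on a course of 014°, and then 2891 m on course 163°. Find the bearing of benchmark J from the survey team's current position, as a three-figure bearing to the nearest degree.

Leg 1 (014°, 4263 m): east 4263 sin 14° = 1031.31, north 4263 cos 14° = 4136.37
Leg 2 (163°, 2891 m): east 2891 sin 163° = 845.25, north 2891 cos 163° = -2764.68
Net displacement: 1876.56 east, 1371.69 north. Direction back to start is (-1876.56, -1371.69): bearing = atan2(-1876.56, -1371.69) mod 360° = 233.83° ≈ 234°.

234°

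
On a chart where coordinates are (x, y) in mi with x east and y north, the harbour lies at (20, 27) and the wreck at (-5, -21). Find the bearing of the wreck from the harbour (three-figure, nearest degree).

208°

Δeast = -5 − 20 = -25.00; Δnorth = -21 − 27 = -48.00.
Bearing = atan2(Δeast, Δnorth) mod 360° = 207.51° ≈ 208°.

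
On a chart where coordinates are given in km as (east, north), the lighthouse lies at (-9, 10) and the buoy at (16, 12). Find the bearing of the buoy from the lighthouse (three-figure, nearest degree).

Δeast = 16 − -9 = 25.00; Δnorth = 12 − 10 = 2.00.
Bearing = atan2(Δeast, Δnorth) mod 360° = 85.43° ≈ 085°.

085°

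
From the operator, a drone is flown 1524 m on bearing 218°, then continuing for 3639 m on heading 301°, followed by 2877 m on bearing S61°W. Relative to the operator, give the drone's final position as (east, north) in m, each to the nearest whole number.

(-6574, -722)

Leg 1 (218°, 1524 m): east 1524 sin 218° = -938.27, north 1524 cos 218° = -1200.93
Leg 2 (301°, 3639 m): east 3639 sin 301° = -3119.23, north 3639 cos 301° = 1874.22
Leg 3 (S61°W, 2877 m): east 2877 sin 241° = -2516.28, north 2877 cos 241° = -1394.80
Summing: -6573.78 m east, -721.50 m north → (-6574, -722).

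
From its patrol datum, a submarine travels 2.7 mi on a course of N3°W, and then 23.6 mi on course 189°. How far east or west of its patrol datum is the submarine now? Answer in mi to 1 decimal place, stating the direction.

Leg 1 (N3°W, 2.7 mi): east 2.7 sin 357° = -0.14, north 2.7 cos 357° = 2.70
Leg 2 (189°, 23.6 mi): east 23.6 sin 189° = -3.69, north 23.6 cos 189° = -23.31
Net east component: -3.83 mi.

3.8 mi west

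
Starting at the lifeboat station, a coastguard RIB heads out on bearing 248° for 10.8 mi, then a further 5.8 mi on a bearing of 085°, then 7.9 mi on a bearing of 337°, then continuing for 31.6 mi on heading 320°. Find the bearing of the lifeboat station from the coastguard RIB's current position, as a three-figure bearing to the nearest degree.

135°

Leg 1 (248°, 10.8 mi): east 10.8 sin 248° = -10.01, north 10.8 cos 248° = -4.05
Leg 2 (085°, 5.8 mi): east 5.8 sin 85° = 5.78, north 5.8 cos 85° = 0.51
Leg 3 (337°, 7.9 mi): east 7.9 sin 337° = -3.09, north 7.9 cos 337° = 7.27
Leg 4 (320°, 31.6 mi): east 31.6 sin 320° = -20.31, north 31.6 cos 320° = 24.21
Net displacement: -27.63 east, 27.94 north. Direction back to start is (27.63, -27.94): bearing = atan2(27.63, -27.94) mod 360° = 135.31° ≈ 135°.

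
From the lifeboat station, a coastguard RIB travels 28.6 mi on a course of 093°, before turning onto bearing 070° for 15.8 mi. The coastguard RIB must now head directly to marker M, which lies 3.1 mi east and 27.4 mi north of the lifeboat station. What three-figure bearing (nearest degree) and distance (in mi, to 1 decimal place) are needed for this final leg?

Leg 1 (093°, 28.6 mi): east 28.6 sin 93° = 28.56, north 28.6 cos 93° = -1.50
Leg 2 (070°, 15.8 mi): east 15.8 sin 70° = 14.85, north 15.8 cos 70° = 5.40
Current position: (43.41, 3.91). Target: (3.1, 27.4). Remaining: Δeast = -40.31, Δnorth = 23.49.
Bearing = atan2(-40.31, 23.49) mod 360° = 300.24°; distance = √((-40.31)² + (23.49)²) = 46.655 mi.

300°, 46.7 mi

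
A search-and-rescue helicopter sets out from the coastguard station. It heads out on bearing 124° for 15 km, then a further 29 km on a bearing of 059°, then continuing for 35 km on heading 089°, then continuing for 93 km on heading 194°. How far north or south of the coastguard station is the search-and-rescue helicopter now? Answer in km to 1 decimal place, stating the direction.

83.1 km south

Leg 1 (124°, 15 km): east 15 sin 124° = 12.44, north 15 cos 124° = -8.39
Leg 2 (059°, 29 km): east 29 sin 59° = 24.86, north 29 cos 59° = 14.94
Leg 3 (089°, 35 km): east 35 sin 89° = 34.99, north 35 cos 89° = 0.61
Leg 4 (194°, 93 km): east 93 sin 194° = -22.50, north 93 cos 194° = -90.24
Net north component: -83.08 km.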